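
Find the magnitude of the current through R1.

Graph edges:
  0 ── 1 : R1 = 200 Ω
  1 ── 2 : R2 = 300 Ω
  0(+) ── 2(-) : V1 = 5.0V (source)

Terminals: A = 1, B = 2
Nodal analysis, taking node 2 as the 0 V reference.
Source V1 fixes V_0 = 5 V.
KCL at each unknown node (sum of currents leaving = 0; resistances in Ω):
  Node 1: (V_1 - 5)/200 + (V_1 - 0)/300 = 0
Collecting terms: 0.008333 × V_1 = 0.025  =>  V_1 = 3 V
I_R1 = (V_0 - V_1)/R1 = (5 - 3)/200 = 0.01 A
|I_R1| = 0.01 A

Final answer: |I_R1| = 0.01 A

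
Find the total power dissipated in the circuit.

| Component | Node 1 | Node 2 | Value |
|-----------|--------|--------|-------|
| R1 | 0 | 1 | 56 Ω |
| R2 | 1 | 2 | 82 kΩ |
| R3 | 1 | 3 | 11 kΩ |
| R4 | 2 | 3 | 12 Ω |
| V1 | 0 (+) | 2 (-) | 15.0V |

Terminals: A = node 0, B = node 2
Nodal analysis, taking node 2 as the 0 V reference.
Source V1 fixes V_0 = 15 V.
KCL at each unknown node (sum of currents leaving = 0; resistances in Ω):
  Node 1: (V_1 - 15)/56 + (V_1 - 0)/82000 + (V_1 - V_3)/11000 = 0
  Node 3: (V_3 - V_1)/11000 + (V_3 - 0)/12 = 0
Collecting terms (coefficients in siemens):
  0.01796·V_1 - 0.00009091·V_3 = 0.2679
  0.08342·V_3 - 0.00009091·V_1 = 0
Determinant D = (0.01796)(0.08342) - (-0.00009091)(-0.00009091) = 0.001498
V_1 = [(0.2679)(0.08342) - (-0.00009091)(0)]/D = 14.91 V
V_3 = [(0.01796)(0) - (0.2679)(-0.00009091)]/D = 0.01625 V
Power in each resistor, P = (ΔV)²/R:
  P_R1 = (15 - 14.91)²/56 = 0.0001322 W
  P_R2 = (14.91 - 0)²/82000 = 0.002713 W
  P_R3 = (14.91 - 0.01625)²/11000 = 0.02018 W
  P_R4 = (0 - 0.01625)²/12 = 0.00002201 W
P_total = P_R1 + P_R2 + P_R3 + P_R4 = 0.02304 W

Final answer: 0.02304 W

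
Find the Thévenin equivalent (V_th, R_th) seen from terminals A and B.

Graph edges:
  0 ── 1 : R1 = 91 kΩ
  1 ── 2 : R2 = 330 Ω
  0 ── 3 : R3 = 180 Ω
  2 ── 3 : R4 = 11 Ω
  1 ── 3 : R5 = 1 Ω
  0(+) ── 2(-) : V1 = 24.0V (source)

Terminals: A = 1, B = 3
Step 1 — V_th is the open-circuit voltage V_A - V_B (nothing connected across the terminals).
Nodal analysis, taking node 2 as the 0 V reference.
Source V1 fixes V_0 = 24 V.
KCL at each unknown node (sum of currents leaving = 0; resistances in Ω):
  Node 1: (V_1 - 24)/91000 + (V_1 - 0)/330 + (V_1 - V_3)/1 = 0
  Node 3: (V_3 - 24)/180 + (V_3 - 0)/11 + (V_3 - V_1)/1 = 0
Collecting terms (coefficients in siemens):
  1.003·V_1 - 1·V_3 = 0.0002637
  1.096·V_3 - 1·V_1 = 0.1333
Determinant D = (1.003)(1.096) - (-1)(-1) = 0.0998
V_1 = [(0.0002637)(1.096) - (-1)(0.1333)]/D = 1.339 V
V_3 = [(1.003)(0.1333) - (0.0002637)(-1)]/D = 1.343 V
V_th = V_1 - V_3 = 1.339 - 1.343 = -0.003808 V
Step 2 — R_th: zero the source — replace V1 by a short circuit (node 2 merges into node 0) — and find the resistance seen between A (node 1) and B (node 3).
Reduce the network between node 1 (A) and node 3 (B) by series/parallel combination:
  Rp1 = R1 ‖ R2 (parallel, both between nodes 0 and 1) = 1/(1/91000 + 1/330) = 328.8 Ω
  Rp2 = R3 ‖ R4 (parallel, both between nodes 0 and 3) = 1/(1/180 + 1/11) = 10.37 Ω
  Rs1 = Rp1 + Rp2 (series, joined only at node 0) = 328.8 + 10.37 = 339.2 Ω
  Rp3 = R5 ‖ Rs1 (parallel, both between nodes 1 and 3) = 1/(1/1 + 1/339.2) = 0.9971 Ω
R_th = 0.9971 Ω

Final answer: V_th = -0.003808 V, R_th = 0.9971 Ω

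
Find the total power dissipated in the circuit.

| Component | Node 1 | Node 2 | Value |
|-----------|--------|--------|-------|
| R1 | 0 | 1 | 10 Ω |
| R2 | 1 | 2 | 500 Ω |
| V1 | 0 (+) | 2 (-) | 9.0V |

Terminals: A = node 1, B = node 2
Nodal analysis, taking node 2 as the 0 V reference.
Source V1 fixes V_0 = 9 V.
KCL at each unknown node (sum of currents leaving = 0; resistances in Ω):
  Node 1: (V_1 - 9)/10 + (V_1 - 0)/500 = 0
Collecting terms: 0.102 × V_1 = 0.9  =>  V_1 = 8.824 V
Power in each resistor, P = (ΔV)²/R:
  P_R1 = (9 - 8.824)²/10 = 0.003114 W
  P_R2 = (8.824 - 0)²/500 = 0.1557 W
P_total = P_R1 + P_R2 = 0.1588 W

Final answer: 0.1588 W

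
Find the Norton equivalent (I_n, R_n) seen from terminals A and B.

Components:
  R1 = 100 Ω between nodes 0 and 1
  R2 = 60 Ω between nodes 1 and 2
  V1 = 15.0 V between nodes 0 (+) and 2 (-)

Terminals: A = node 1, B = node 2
Find the Thévenin equivalent first; then I_n = V_th/R_th and R_n = R_th.
Step 1 — V_th is the open-circuit voltage V_A - V_B (nothing connected across the terminals).
Nodal analysis, taking node 2 as the 0 V reference.
Source V1 fixes V_0 = 15 V.
KCL at each unknown node (sum of currents leaving = 0; resistances in Ω):
  Node 1: (V_1 - 15)/100 + (V_1 - 0)/60 = 0
Collecting terms: 0.02667 × V_1 = 0.15  =>  V_1 = 5.625 V
V_th = V_1 - V_2 = 5.625 - 0 = 5.625 V
Step 2 — R_th: zero the source — replace V1 by a short circuit (node 2 merges into node 0) — and find the resistance seen between A (node 1) and B (node 0).
Reduce the network between node 1 (A) and node 0 (B) by series/parallel combination:
  Rp1 = R1 ‖ R2 (parallel, both between nodes 0 and 1) = 1/(1/100 + 1/60) = 37.5 Ω
R_th = 37.5 Ω
I_n = V_th/R_th = 5.625/37.5 = 0.15 A, and R_n = R_th = 37.5 Ω

Final answer: I_n = 0.15 A, R_n = 37.5 Ω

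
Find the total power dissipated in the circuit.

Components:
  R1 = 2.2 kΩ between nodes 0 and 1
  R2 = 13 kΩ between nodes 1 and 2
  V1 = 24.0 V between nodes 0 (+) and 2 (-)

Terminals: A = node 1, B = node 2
Nodal analysis, taking node 2 as the 0 V reference.
Source V1 fixes V_0 = 24 V.
KCL at each unknown node (sum of currents leaving = 0; resistances in Ω):
  Node 1: (V_1 - 24)/2200 + (V_1 - 0)/13000 = 0
Collecting terms: 0.0005315 × V_1 = 0.01091  =>  V_1 = 20.53 V
Power in each resistor, P = (ΔV)²/R:
  P_R1 = (24 - 20.53)²/2200 = 0.005485 W
  P_R2 = (20.53 - 0)²/13000 = 0.03241 W
P_total = P_R1 + P_R2 = 0.03789 W

Final answer: 0.03789 W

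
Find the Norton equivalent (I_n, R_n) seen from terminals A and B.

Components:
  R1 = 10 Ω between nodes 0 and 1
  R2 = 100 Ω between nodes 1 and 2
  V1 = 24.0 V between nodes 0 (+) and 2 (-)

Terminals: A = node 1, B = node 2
Find the Thévenin equivalent first; then I_n = V_th/R_th and R_n = R_th.
Step 1 — V_th is the open-circuit voltage V_A - V_B (nothing connected across the terminals).
Nodal analysis, taking node 2 as the 0 V reference.
Source V1 fixes V_0 = 24 V.
KCL at each unknown node (sum of currents leaving = 0; resistances in Ω):
  Node 1: (V_1 - 24)/10 + (V_1 - 0)/100 = 0
Collecting terms: 0.11 × V_1 = 2.4  =>  V_1 = 21.82 V
V_th = V_1 - V_2 = 21.82 - 0 = 21.82 V
Step 2 — R_th: zero the source — replace V1 by a short circuit (node 2 merges into node 0) — and find the resistance seen between A (node 1) and B (node 0).
Reduce the network between node 1 (A) and node 0 (B) by series/parallel combination:
  Rp1 = R1 ‖ R2 (parallel, both between nodes 0 and 1) = 1/(1/10 + 1/100) = 9.091 Ω
R_th = 9.091 Ω
I_n = V_th/R_th = 21.82/9.091 = 2.4 A, and R_n = R_th = 9.091 Ω

Final answer: I_n = 2.4 A, R_n = 9.091 Ω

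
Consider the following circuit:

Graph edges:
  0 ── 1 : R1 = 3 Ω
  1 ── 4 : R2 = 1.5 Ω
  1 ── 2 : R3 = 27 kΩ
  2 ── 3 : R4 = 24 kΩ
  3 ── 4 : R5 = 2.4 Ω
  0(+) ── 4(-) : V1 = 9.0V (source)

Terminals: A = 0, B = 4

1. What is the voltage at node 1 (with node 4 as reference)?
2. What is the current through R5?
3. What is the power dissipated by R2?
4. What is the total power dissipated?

Nodal analysis, taking node 4 as the 0 V reference.
Source V1 fixes V_0 = 9 V.
KCL at each unknown node (sum of currents leaving = 0; resistances in Ω):
  Node 1: (V_1 - 9)/3 + (V_1 - 0)/1.5 + (V_1 - V_2)/27000 = 0
  Node 2: (V_2 - V_1)/27000 + (V_2 - V_3)/24000 = 0
  Node 3: (V_3 - V_2)/24000 + (V_3 - 0)/2.4 = 0
Collecting terms (coefficients in siemens):
  1·V_1 - 0.00003704·V_2 = 3
  0.0000787·V_2 - 0.00003704·V_1 - 0.00004167·V_3 = 0
  0.4167·V_3 - 0.00004167·V_2 = 0
Solving these 3 simultaneous equations (Gaussian elimination) gives:
  V_1 = 3 V, V_2 = 1.412 V, V_3 = 0.0001412 V
Part 1:
  Read off the nodal solution: V_1 = 3 V
Part 2:
  I_R5 = (V_3 - V_4)/R5 = (0.0001412 - 0)/2.4 = 0.00005882 A
  Magnitude: I_R5 = 0.00005882 A
Part 3:
  I_R2 = (V_1 - V_4)/R2 = (3 - 0)/1.5 = 2 A
  P_R2 = I_R2² × R2 = (2)² × 1.5 = 6 W
Part 4:
  Power in each resistor, P = (ΔV)²/R:
    P_R1 = (9 - 3)²/3 = 12 W
    P_R2 = (3 - 0)²/1.5 = 6 W
    P_R3 = (3 - 1.412)²/27000 = 0.00009341 W
    P_R4 = (1.412 - 0.0001412)²/24000 = 0.00008303 W
    P_R5 = (0.0001412 - 0)²/2.4 = 0.000000008303 W
  P_total = P_R1 + P_R2 + P_R3 + P_R4 + P_R5 = 18 W

Final answers:
1. V_1 = 3 V
2. I_R5 = 5.882e-05 A
3. P_R2 = 6 W
4. P_total = 18 W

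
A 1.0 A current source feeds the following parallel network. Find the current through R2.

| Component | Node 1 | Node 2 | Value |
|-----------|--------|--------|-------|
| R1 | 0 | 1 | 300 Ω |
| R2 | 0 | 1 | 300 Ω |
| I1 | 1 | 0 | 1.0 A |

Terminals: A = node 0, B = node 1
All resistors sit directly between nodes 0 and 1, so they are in parallel and share one voltage V; the full source current 1 A splits among them.
1/R_par = 1/300 + 1/300 = 0.006667 S  =>  R_par = 150 Ω
V = I × R_par = 1 × 150 = 150 V
I_R2 = V/R2 = 150/300 = 0.5 A

Final answer: 0.5 A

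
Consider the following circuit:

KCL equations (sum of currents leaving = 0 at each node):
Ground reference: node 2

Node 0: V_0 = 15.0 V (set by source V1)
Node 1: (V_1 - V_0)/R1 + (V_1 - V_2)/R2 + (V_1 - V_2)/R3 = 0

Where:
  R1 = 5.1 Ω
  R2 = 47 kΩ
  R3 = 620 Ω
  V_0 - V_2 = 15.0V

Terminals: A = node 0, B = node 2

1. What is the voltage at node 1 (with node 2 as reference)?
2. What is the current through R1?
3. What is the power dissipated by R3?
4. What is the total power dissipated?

Nodal analysis, taking node 2 as the 0 V reference.
Source V1 fixes V_0 = 15 V.
KCL at each unknown node (sum of currents leaving = 0; resistances in Ω):
  Node 1: (V_1 - 15)/5.1 + (V_1 - 0)/47000 + (V_1 - 0)/620 = 0
Collecting terms: 0.1977 × V_1 = 2.941  =>  V_1 = 14.88 V
Part 1:
  Read off the nodal solution: V_1 = 14.88 V
Part 2:
  I_R1 = (V_0 - V_1)/R1 = (15 - 14.88)/5.1 = 0.02431 A
  Magnitude: I_R1 = 0.02431 A
Part 3:
  I_R3 = (V_1 - V_2)/R3 = (14.88 - 0)/620 = 0.02399 A
  P_R3 = I_R3² × R3 = (0.02399)² × 620 = 0.3569 W
Part 4:
  Power in each resistor, P = (ΔV)²/R:
    P_R1 = (15 - 14.88)²/5.1 = 0.003014 W
    P_R2 = (14.88 - 0)²/47000 = 0.004708 W
    P_R3 = (14.88 - 0)²/620 = 0.3569 W
  P_total = P_R1 + P_R2 + P_R3 = 0.3647 W

Final answers:
1. V_1 = 14.88 V
2. I_R1 = 0.02431 A
3. P_R3 = 0.3569 W
4. P_total = 0.3647 W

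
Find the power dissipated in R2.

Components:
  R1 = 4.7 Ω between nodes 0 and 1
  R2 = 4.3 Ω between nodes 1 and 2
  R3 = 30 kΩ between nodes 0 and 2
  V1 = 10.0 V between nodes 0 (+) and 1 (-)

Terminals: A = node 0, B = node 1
Nodal analysis, taking node 1 as the 0 V reference.
Source V1 fixes V_0 = 10 V.
KCL at each unknown node (sum of currents leaving = 0; resistances in Ω):
  Node 2: (V_2 - 0)/4.3 + (V_2 - 10)/30000 = 0
Collecting terms: 0.2326 × V_2 = 0.0003333  =>  V_2 = 0.001433 V
I_R2 = (V_1 - V_2)/R2 = (0 - 0.001433)/4.3 = -0.0003333 A
P_R2 = I_R2² × R2 = (-0.0003333)² × 4.3 = 0.0000004776 W

Final answer: 4.776e-07 W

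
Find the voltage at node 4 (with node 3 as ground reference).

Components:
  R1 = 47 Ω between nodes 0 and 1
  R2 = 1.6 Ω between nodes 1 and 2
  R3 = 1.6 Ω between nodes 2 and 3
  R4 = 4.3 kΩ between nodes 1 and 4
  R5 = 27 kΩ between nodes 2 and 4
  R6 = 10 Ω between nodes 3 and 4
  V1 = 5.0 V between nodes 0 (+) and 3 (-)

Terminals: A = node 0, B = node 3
Nodal analysis, taking node 3 as the 0 V reference.
Source V1 fixes V_0 = 5 V.
KCL at each unknown node (sum of currents leaving = 0; resistances in Ω):
  Node 1: (V_1 - 5)/47 + (V_1 - V_2)/1.6 + (V_1 - V_4)/4300 = 0
  Node 2: (V_2 - V_1)/1.6 + (V_2 - 0)/1.6 + (V_2 - V_4)/27000 = 0
  Node 4: (V_4 - V_1)/4300 + (V_4 - V_2)/27000 + (V_4 - 0)/10 = 0
Collecting terms (coefficients in siemens):
  0.6465·V_1 - 0.625·V_2 - 0.0002326·V_4 = 0.1064
  1.25·V_2 - 0.625·V_1 - 0.00003704·V_4 = 0
  0.1003·V_4 - 0.0002326·V_1 - 0.00003704·V_2 = 0
Solving these 3 simultaneous equations (Gaussian elimination) gives:
  V_1 = 0.3185 V, V_2 = 0.1592 V, V_4 = 0.0007975 V
The requested potential is V_4 = 0.0007975 V.

Final answer: V_4 = 0.0007975 V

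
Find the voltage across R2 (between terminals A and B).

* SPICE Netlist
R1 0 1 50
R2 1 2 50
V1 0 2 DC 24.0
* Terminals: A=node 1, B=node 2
R1 and R2 are in series across V1 (node 0 → node 1 → node 2), and the output A–B is taken across R2, so this is a voltage divider.
Series current: I = V1/(R1 + R2) = 24/(50 + 50) = 24/100 = 0.24 A
V_R2 = I × R2 = V1 × R2/(R1 + R2) = 24 × 50/100 = 12 V

Final answer: 12 V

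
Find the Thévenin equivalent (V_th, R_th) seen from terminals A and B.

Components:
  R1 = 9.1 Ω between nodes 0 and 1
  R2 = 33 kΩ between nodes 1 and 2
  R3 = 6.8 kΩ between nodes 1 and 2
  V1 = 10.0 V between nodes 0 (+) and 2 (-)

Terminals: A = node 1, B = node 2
Step 1 — V_th is the open-circuit voltage V_A - V_B (nothing connected across the terminals).
Nodal analysis, taking node 2 as the 0 V reference.
Source V1 fixes V_0 = 10 V.
KCL at each unknown node (sum of currents leaving = 0; resistances in Ω):
  Node 1: (V_1 - 10)/9.1 + (V_1 - 0)/33000 + (V_1 - 0)/6800 = 0
Collecting terms: 0.1101 × V_1 = 1.099  =>  V_1 = 9.984 V
V_th = V_1 - V_2 = 9.984 - 0 = 9.984 V
Step 2 — R_th: zero the source — replace V1 by a short circuit (node 2 merges into node 0) — and find the resistance seen between A (node 1) and B (node 0).
Reduce the network between node 1 (A) and node 0 (B) by series/parallel combination:
  Rp1 = R1 ‖ R2 ‖ R3 (parallel, all between nodes 0 and 1) = 1/(1/9.1 + 1/33000 + 1/6800) = 9.085 Ω
R_th = 9.085 Ω

Final answer: V_th = 9.984 V, R_th = 9.085 Ω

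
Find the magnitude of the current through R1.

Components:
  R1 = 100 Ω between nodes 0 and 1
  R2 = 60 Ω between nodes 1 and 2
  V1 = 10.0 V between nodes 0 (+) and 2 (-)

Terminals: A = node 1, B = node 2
Nodal analysis, taking node 2 as the 0 V reference.
Source V1 fixes V_0 = 10 V.
KCL at each unknown node (sum of currents leaving = 0; resistances in Ω):
  Node 1: (V_1 - 10)/100 + (V_1 - 0)/60 = 0
Collecting terms: 0.02667 × V_1 = 0.1  =>  V_1 = 3.75 V
I_R1 = (V_0 - V_1)/R1 = (10 - 3.75)/100 = 0.0625 A
|I_R1| = 0.0625 A

Final answer: |I_R1| = 0.0625 A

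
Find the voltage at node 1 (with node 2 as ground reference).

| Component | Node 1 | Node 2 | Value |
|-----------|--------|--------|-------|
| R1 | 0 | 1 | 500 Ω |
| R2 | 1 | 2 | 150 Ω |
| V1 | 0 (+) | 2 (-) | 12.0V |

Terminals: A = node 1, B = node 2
Nodal analysis, taking node 2 as the 0 V reference.
Source V1 fixes V_0 = 12 V.
KCL at each unknown node (sum of currents leaving = 0; resistances in Ω):
  Node 1: (V_1 - 12)/500 + (V_1 - 0)/150 = 0
Collecting terms: 0.008667 × V_1 = 0.024  =>  V_1 = 2.769 V
The requested potential is V_1 = 2.769 V.

Final answer: V_1 = 2.769 V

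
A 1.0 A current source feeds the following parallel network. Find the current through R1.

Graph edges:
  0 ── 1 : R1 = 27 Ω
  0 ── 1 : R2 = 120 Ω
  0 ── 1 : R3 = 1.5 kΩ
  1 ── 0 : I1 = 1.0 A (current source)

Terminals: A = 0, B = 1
All resistors sit directly between nodes 0 and 1, so they are in parallel and share one voltage V; the full source current 1 A splits among them.
1/R_par = 1/27 + 1/120 + 1/1500 = 0.04604 S  =>  R_par = 21.72 Ω
V = I × R_par = 1 × 21.72 = 21.72 V
I_R1 = V/R1 = 21.72/27 = 0.8045 A

Final answer: 0.8045 A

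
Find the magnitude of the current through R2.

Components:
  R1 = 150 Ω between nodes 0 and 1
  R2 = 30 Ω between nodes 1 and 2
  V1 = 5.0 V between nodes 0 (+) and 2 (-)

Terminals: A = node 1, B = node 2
Nodal analysis, taking node 2 as the 0 V reference.
Source V1 fixes V_0 = 5 V.
KCL at each unknown node (sum of currents leaving = 0; resistances in Ω):
  Node 1: (V_1 - 5)/150 + (V_1 - 0)/30 = 0
Collecting terms: 0.04 × V_1 = 0.03333  =>  V_1 = 0.8333 V
I_R2 = (V_1 - V_2)/R2 = (0.8333 - 0)/30 = 0.02778 A
|I_R2| = 0.02778 A

Final answer: |I_R2| = 0.02778 A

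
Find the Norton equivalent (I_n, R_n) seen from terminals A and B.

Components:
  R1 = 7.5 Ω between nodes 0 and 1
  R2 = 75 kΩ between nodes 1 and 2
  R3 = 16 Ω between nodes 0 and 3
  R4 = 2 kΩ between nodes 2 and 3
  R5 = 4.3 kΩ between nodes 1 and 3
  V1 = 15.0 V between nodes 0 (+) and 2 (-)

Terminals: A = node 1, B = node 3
Find the Thévenin equivalent first; then I_n = V_th/R_th and R_n = R_th.
Step 1 — V_th is the open-circuit voltage V_A - V_B (nothing connected across the terminals).
Nodal analysis, taking node 2 as the 0 V reference.
Source V1 fixes V_0 = 15 V.
KCL at each unknown node (sum of currents leaving = 0; resistances in Ω):
  Node 1: (V_1 - 15)/7.5 + (V_1 - 0)/75000 + (V_1 - V_3)/4300 = 0
  Node 3: (V_3 - 15)/16 + (V_3 - 0)/2000 + (V_3 - V_1)/4300 = 0
Collecting terms (coefficients in siemens):
  0.1336·V_1 - 0.0002326·V_3 = 2
  0.06323·V_3 - 0.0002326·V_1 = 0.9375
Determinant D = (0.1336)(0.06323) - (-0.0002326)(-0.0002326) = 0.008447
V_1 = [(2)(0.06323) - (-0.0002326)(0.9375)]/D = 15 V
V_3 = [(0.1336)(0.9375) - (2)(-0.0002326)]/D = 14.88 V
V_th = V_1 - V_3 = 15 - 14.88 = 0.1169 V
Step 2 — R_th: zero the source — replace V1 by a short circuit (node 2 merges into node 0) — and find the resistance seen between A (node 1) and B (node 3).
Reduce the network between node 1 (A) and node 3 (B) by series/parallel combination:
  Rp1 = R1 ‖ R2 (parallel, both between nodes 0 and 1) = 1/(1/7.5 + 1/75000) = 7.499 Ω
  Rp2 = R3 ‖ R4 (parallel, both between nodes 0 and 3) = 1/(1/16 + 1/2000) = 15.87 Ω
  Rs1 = Rp1 + Rp2 (series, joined only at node 0) = 7.499 + 15.87 = 23.37 Ω
  Rp3 = R5 ‖ Rs1 (parallel, both between nodes 1 and 3) = 1/(1/4300 + 1/23.37) = 23.25 Ω
R_th = 23.25 Ω
I_n = V_th/R_th = 0.1169/23.25 = 0.005029 A, and R_n = R_th = 23.25 Ω

Final answer: I_n = 0.005029 A, R_n = 23.25 Ω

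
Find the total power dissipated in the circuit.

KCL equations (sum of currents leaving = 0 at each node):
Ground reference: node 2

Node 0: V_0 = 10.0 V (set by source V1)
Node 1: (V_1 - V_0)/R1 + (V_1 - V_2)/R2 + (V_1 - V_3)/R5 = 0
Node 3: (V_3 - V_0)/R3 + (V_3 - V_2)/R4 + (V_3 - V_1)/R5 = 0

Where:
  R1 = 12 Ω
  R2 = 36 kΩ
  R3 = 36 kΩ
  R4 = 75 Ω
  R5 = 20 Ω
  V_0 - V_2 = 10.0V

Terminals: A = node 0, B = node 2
Nodal analysis, taking node 2 as the 0 V reference.
Source V1 fixes V_0 = 10 V.
KCL at each unknown node (sum of currents leaving = 0; resistances in Ω):
  Node 1: (V_1 - 10)/12 + (V_1 - 0)/36000 + (V_1 - V_3)/20 = 0
  Node 3: (V_3 - 10)/36000 + (V_3 - 0)/75 + (V_3 - V_1)/20 = 0
Collecting terms (coefficients in siemens):
  0.1334·V_1 - 0.05·V_3 = 0.8333
  0.06336·V_3 - 0.05·V_1 = 0.0002778
Determinant D = (0.1334)(0.06336) - (-0.05)(-0.05) = 0.00595
V_1 = [(0.8333)(0.06336) - (-0.05)(0.0002778)]/D = 8.877 V
V_3 = [(0.1334)(0.0002778) - (0.8333)(-0.05)]/D = 7.009 V
Power in each resistor, P = (ΔV)²/R:
  P_R1 = (10 - 8.877)²/12 = 0.1052 W
  P_R2 = (8.877 - 0)²/36000 = 0.002189 W
  P_R3 = (10 - 7.009)²/36000 = 0.0002485 W
  P_R4 = (0 - 7.009)²/75 = 0.655 W
  P_R5 = (8.877 - 7.009)²/20 = 0.1744 W
P_total = P_R1 + P_R2 + P_R3 + P_R4 + P_R5 = 0.937 W

Final answer: 0.937 W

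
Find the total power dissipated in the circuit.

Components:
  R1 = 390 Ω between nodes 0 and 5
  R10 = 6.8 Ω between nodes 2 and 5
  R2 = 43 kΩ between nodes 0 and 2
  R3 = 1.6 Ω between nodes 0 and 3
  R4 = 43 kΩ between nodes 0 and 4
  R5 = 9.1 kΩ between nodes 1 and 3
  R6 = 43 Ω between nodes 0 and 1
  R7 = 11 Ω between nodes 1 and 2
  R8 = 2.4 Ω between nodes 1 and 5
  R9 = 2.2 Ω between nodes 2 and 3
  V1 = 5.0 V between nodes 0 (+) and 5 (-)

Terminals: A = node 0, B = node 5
Nodal analysis, taking node 5 as the 0 V reference.
Source V1 fixes V_0 = 5 V.
KCL at each unknown node (sum of currents leaving = 0; resistances in Ω):
  Node 1: (V_1 - V_3)/9100 + (V_1 - 5)/43 + (V_1 - V_2)/11 + (V_1 - 0)/2.4 = 0
  Node 2: (V_2 - 5)/43000 + (V_2 - V_1)/11 + (V_2 - V_3)/2.2 + (V_2 - 0)/6.8 = 0
  Node 3: (V_3 - 5)/1.6 + (V_3 - V_1)/9100 + (V_3 - V_2)/2.2 = 0
  Node 4: (V_4 - 5)/43000 = 0
Collecting terms (coefficients in siemens):
  0.5309·V_1 - 0.09091·V_2 - 0.0001099·V_3 = 0.1163
  0.6925·V_2 - 0.09091·V_1 - 0.4545·V_3 = 0.0001163
  1.08·V_3 - 0.0001099·V_1 - 0.4545·V_2 = 3.125
  0.00002326·V_4 = 0.0001163
Solving these 4 simultaneous equations (Gaussian elimination) gives:
  V_1 = 0.6908 V, V_2 = 2.751 V, V_3 = 4.053 V, V_4 = 5 V
Power in each resistor, P = (ΔV)²/R:
  P_R1 = (5 - 0)²/390 = 0.0641 W
  P_R2 = (5 - 2.751)²/43000 = 0.0001177 W
  P_R3 = (5 - 4.053)²/1.6 = 0.561 W
  P_R4 = (5 - 5)²/43000 = 0 W
  P_R5 = (0.6908 - 4.053)²/9100 = 0.001242 W
  P_R6 = (5 - 0.6908)²/43 = 0.4318 W
  P_R7 = (0.6908 - 2.751)²/11 = 0.3858 W
  P_R8 = (0.6908 - 0)²/2.4 = 0.1989 W
  P_R9 = (2.751 - 4.053)²/2.2 = 0.7704 W
  P_R10 = (2.751 - 0)²/6.8 = 1.113 W
P_total = P_R1 + P_R2 + P_R3 + P_R4 + P_R5 + P_R6 + P_R7 + P_R8 + P_R9 + P_R10 = 3.526 W

Final answer: 3.526 W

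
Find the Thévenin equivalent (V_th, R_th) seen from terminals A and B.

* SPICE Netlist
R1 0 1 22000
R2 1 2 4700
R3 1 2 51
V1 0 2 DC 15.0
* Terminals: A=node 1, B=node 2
Step 1 — V_th is the open-circuit voltage V_A - V_B (nothing connected across the terminals).
Nodal analysis, taking node 2 as the 0 V reference.
Source V1 fixes V_0 = 15 V.
KCL at each unknown node (sum of currents leaving = 0; resistances in Ω):
  Node 1: (V_1 - 15)/22000 + (V_1 - 0)/4700 + (V_1 - 0)/51 = 0
Collecting terms: 0.01987 × V_1 = 0.0006818  =>  V_1 = 0.03432 V
V_th = V_1 - V_2 = 0.03432 - 0 = 0.03432 V
Step 2 — R_th: zero the source — replace V1 by a short circuit (node 2 merges into node 0) — and find the resistance seen between A (node 1) and B (node 0).
Reduce the network between node 1 (A) and node 0 (B) by series/parallel combination:
  Rp1 = R1 ‖ R2 ‖ R3 (parallel, all between nodes 0 and 1) = 1/(1/22000 + 1/4700 + 1/51) = 50.34 Ω
R_th = 50.34 Ω

Final answer: V_th = 0.03432 V, R_th = 50.34 Ω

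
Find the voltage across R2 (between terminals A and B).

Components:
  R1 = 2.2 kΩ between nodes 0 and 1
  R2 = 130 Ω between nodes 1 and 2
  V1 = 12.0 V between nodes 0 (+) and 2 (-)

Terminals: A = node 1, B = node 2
R1 and R2 are in series across V1 (node 0 → node 1 → node 2), and the output A–B is taken across R2, so this is a voltage divider.
Series current: I = V1/(R1 + R2) = 12/(2200 + 130) = 12/2330 = 0.00515 A
V_R2 = I × R2 = V1 × R2/(R1 + R2) = 12 × 130/2330 = 0.6695 V

Final answer: 0.6695 V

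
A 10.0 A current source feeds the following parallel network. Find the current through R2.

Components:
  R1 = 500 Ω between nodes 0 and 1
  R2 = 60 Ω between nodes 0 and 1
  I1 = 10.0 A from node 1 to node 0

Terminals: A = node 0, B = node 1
All resistors sit directly between nodes 0 and 1, so they are in parallel and share one voltage V; the full source current 10 A splits among them.
1/R_par = 1/500 + 1/60 = 0.01867 S  =>  R_par = 53.57 Ω
V = I × R_par = 10 × 53.57 = 535.7 V
I_R2 = V/R2 = 535.7/60 = 8.929 A

Final answer: 8.929 A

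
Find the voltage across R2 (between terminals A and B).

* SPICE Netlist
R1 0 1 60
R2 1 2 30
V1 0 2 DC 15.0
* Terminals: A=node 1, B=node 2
R1 and R2 are in series across V1 (node 0 → node 1 → node 2), and the output A–B is taken across R2, so this is a voltage divider.
Series current: I = V1/(R1 + R2) = 15/(60 + 30) = 15/90 = 0.1667 A
V_R2 = I × R2 = V1 × R2/(R1 + R2) = 15 × 30/90 = 5 V

Final answer: 5 V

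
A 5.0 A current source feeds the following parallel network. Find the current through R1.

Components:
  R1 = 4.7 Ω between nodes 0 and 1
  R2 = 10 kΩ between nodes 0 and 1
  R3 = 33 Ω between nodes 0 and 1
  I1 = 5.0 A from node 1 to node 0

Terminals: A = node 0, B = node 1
All resistors sit directly between nodes 0 and 1, so they are in parallel and share one voltage V; the full source current 5 A splits among them.
1/R_par = 1/4.7 + 1/10000 + 1/33 = 0.2432 S  =>  R_par = 4.112 Ω
V = I × R_par = 5 × 4.112 = 20.56 V
I_R1 = V/R1 = 20.56/4.7 = 4.375 A

Final answer: 4.375 A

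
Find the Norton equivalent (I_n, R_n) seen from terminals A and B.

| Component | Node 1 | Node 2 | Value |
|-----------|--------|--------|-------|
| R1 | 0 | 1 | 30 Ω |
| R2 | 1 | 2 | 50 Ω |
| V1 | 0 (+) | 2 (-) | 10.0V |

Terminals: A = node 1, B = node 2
Find the Thévenin equivalent first; then I_n = V_th/R_th and R_n = R_th.
Step 1 — V_th is the open-circuit voltage V_A - V_B (nothing connected across the terminals).
Nodal analysis, taking node 2 as the 0 V reference.
Source V1 fixes V_0 = 10 V.
KCL at each unknown node (sum of currents leaving = 0; resistances in Ω):
  Node 1: (V_1 - 10)/30 + (V_1 - 0)/50 = 0
Collecting terms: 0.05333 × V_1 = 0.3333  =>  V_1 = 6.25 V
V_th = V_1 - V_2 = 6.25 - 0 = 6.25 V
Step 2 — R_th: zero the source — replace V1 by a short circuit (node 2 merges into node 0) — and find the resistance seen between A (node 1) and B (node 0).
Reduce the network between node 1 (A) and node 0 (B) by series/parallel combination:
  Rp1 = R1 ‖ R2 (parallel, both between nodes 0 and 1) = 1/(1/30 + 1/50) = 18.75 Ω
R_th = 18.75 Ω
I_n = V_th/R_th = 6.25/18.75 = 0.3333 A, and R_n = R_th = 18.75 Ω

Final answer: I_n = 0.3333 A, R_n = 18.75 Ω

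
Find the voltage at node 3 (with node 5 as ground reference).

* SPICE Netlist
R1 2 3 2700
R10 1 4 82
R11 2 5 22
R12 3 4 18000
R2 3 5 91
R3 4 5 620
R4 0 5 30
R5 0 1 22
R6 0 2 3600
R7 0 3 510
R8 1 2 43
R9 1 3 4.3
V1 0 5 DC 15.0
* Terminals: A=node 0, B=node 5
Nodal analysis, taking node 5 as the 0 V reference.
Source V1 fixes V_0 = 15 V.
KCL at each unknown node (sum of currents leaving = 0; resistances in Ω):
  Node 1: (V_1 - 15)/22 + (V_1 - V_2)/43 + (V_1 - V_3)/4.3 + (V_1 - V_4)/82 = 0
  Node 2: (V_2 - V_3)/2700 + (V_2 - 15)/3600 + (V_2 - V_1)/43 + (V_2 - 0)/22 = 0
  Node 3: (V_3 - V_2)/2700 + (V_3 - 0)/91 + (V_3 - 15)/510 + (V_3 - V_1)/4.3 + (V_3 - V_4)/18000 = 0
  Node 4: (V_4 - 0)/620 + (V_4 - V_1)/82 + (V_4 - V_3)/18000 = 0
Collecting terms (coefficients in siemens):
  0.3135·V_1 - 0.02326·V_2 - 0.2326·V_3 - 0.0122·V_4 = 0.6818
  0.06936·V_2 - 0.02326·V_1 - 0.0003704·V_3 = 0.004167
  0.2459·V_3 - 0.2326·V_1 - 0.0003704·V_2 - 0.00005556·V_4 = 0.02941
  0.01386·V_4 - 0.0122·V_1 - 0.00005556·V_3 = 0
Solving these 4 simultaneous equations (Gaussian elimination) gives:
  V_1 = 9.519 V, V_2 = 3.301 V, V_3 = 9.128 V, V_4 = 8.41 V
The requested potential is V_3 = 9.128 V.

Final answer: V_3 = 9.128 V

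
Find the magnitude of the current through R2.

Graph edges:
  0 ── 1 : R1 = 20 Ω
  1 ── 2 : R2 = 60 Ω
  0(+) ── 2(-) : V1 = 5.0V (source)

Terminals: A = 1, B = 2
Nodal analysis, taking node 2 as the 0 V reference.
Source V1 fixes V_0 = 5 V.
KCL at each unknown node (sum of currents leaving = 0; resistances in Ω):
  Node 1: (V_1 - 5)/20 + (V_1 - 0)/60 = 0
Collecting terms: 0.06667 × V_1 = 0.25  =>  V_1 = 3.75 V
I_R2 = (V_1 - V_2)/R2 = (3.75 - 0)/60 = 0.0625 A
|I_R2| = 0.0625 A

Final answer: |I_R2| = 0.0625 A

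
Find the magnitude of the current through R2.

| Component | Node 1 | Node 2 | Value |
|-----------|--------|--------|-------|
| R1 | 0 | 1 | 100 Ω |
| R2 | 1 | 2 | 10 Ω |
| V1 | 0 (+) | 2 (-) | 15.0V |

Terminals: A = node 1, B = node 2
Nodal analysis, taking node 2 as the 0 V reference.
Source V1 fixes V_0 = 15 V.
KCL at each unknown node (sum of currents leaving = 0; resistances in Ω):
  Node 1: (V_1 - 15)/100 + (V_1 - 0)/10 = 0
Collecting terms: 0.11 × V_1 = 0.15  =>  V_1 = 1.364 V
I_R2 = (V_1 - V_2)/R2 = (1.364 - 0)/10 = 0.1364 A
|I_R2| = 0.1364 A

Final answer: |I_R2| = 0.1364 A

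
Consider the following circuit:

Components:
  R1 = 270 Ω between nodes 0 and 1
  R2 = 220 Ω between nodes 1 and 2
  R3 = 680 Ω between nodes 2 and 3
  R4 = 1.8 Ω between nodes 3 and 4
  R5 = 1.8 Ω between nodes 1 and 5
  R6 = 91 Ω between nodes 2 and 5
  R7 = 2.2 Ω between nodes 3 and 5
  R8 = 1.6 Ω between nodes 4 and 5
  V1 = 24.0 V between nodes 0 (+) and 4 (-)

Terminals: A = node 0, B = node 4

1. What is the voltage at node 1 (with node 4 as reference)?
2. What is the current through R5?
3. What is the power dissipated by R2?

Nodal analysis, taking node 4 as the 0 V reference.
Source V1 fixes V_0 = 24 V.
KCL at each unknown node (sum of currents leaving = 0; resistances in Ω):
  Node 1: (V_1 - 24)/270 + (V_1 - V_2)/220 + (V_1 - V_5)/1.8 = 0
  Node 2: (V_2 - V_1)/220 + (V_2 - V_3)/680 + (V_2 - V_5)/91 = 0
  Node 3: (V_3 - V_2)/680 + (V_3 - 0)/1.8 + (V_3 - V_5)/2.2 = 0
  Node 5: (V_5 - V_1)/1.8 + (V_5 - V_2)/91 + (V_5 - V_3)/2.2 + (V_5 - 0)/1.6 = 0
Collecting terms (coefficients in siemens):
  0.5638·V_1 - 0.004545·V_2 - 0.5556·V_5 = 0.08889
  0.01701·V_2 - 0.004545·V_1 - 0.001471·V_3 - 0.01099·V_5 = 0
  1.012·V_3 - 0.001471·V_2 - 0.4545·V_5 = 0
  1.646·V_5 - 0.5556·V_1 - 0.01099·V_2 - 0.4545·V_3 = 0
Solving these 4 simultaneous equations (Gaussian elimination) gives:
  V_1 = 0.2577 V, V_2 = 0.1377 V, V_3 = 0.04532 V, V_5 = 0.1004 V
Part 1:
  Read off the nodal solution: V_1 = 0.2577 V
Part 2:
  I_R5 = (V_1 - V_5)/R5 = (0.2577 - 0.1004)/1.8 = 0.08739 A
  Magnitude: I_R5 = 0.08739 A
Part 3:
  I_R2 = (V_1 - V_2)/R2 = (0.2577 - 0.1377)/220 = 0.0005455 A
  P_R2 = I_R2² × R2 = (0.0005455)² × 220 = 0.00006547 W

Final answers:
1. V_1 = 0.2577 V
2. I_R5 = 0.08739 A
3. P_R2 = 6.547e-05 W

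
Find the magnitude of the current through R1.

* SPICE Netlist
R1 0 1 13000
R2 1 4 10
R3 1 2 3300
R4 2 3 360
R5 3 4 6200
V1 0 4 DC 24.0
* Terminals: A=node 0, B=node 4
Nodal analysis, taking node 4 as the 0 V reference.
Source V1 fixes V_0 = 24 V.
KCL at each unknown node (sum of currents leaving = 0; resistances in Ω):
  Node 1: (V_1 - 24)/13000 + (V_1 - 0)/10 + (V_1 - V_2)/3300 = 0
  Node 2: (V_2 - V_1)/3300 + (V_2 - V_3)/360 = 0
  Node 3: (V_3 - V_2)/360 + (V_3 - 0)/6200 = 0
Collecting terms (coefficients in siemens):
  0.1004·V_1 - 0.000303·V_2 = 0.001846
  0.003081·V_2 - 0.000303·V_1 - 0.002778·V_3 = 0
  0.002939·V_3 - 0.002778·V_2 = 0
Solving these 3 simultaneous equations (Gaussian elimination) gives:
  V_1 = 0.01843 V, V_2 = 0.01226 V, V_3 = 0.01159 V
I_R1 = (V_0 - V_1)/R1 = (24 - 0.01843)/13000 = 0.001845 A
|I_R1| = 0.001845 A

Final answer: |I_R1| = 0.001845 A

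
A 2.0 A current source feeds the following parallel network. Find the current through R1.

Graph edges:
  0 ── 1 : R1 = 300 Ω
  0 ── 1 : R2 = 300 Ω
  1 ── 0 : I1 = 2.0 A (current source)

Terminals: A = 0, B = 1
All resistors sit directly between nodes 0 and 1, so they are in parallel and share one voltage V; the full source current 2 A splits among them.
1/R_par = 1/300 + 1/300 = 0.006667 S  =>  R_par = 150 Ω
V = I × R_par = 2 × 150 = 300 V
I_R1 = V/R1 = 300/300 = 1 A

Final answer: 1 A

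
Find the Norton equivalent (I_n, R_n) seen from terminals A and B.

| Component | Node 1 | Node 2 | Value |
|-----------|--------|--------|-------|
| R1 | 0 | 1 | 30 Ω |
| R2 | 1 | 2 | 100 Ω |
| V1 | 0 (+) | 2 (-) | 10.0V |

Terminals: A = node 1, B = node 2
Find the Thévenin equivalent first; then I_n = V_th/R_th and R_n = R_th.
Step 1 — V_th is the open-circuit voltage V_A - V_B (nothing connected across the terminals).
Nodal analysis, taking node 2 as the 0 V reference.
Source V1 fixes V_0 = 10 V.
KCL at each unknown node (sum of currents leaving = 0; resistances in Ω):
  Node 1: (V_1 - 10)/30 + (V_1 - 0)/100 = 0
Collecting terms: 0.04333 × V_1 = 0.3333  =>  V_1 = 7.692 V
V_th = V_1 - V_2 = 7.692 - 0 = 7.692 V
Step 2 — R_th: zero the source — replace V1 by a short circuit (node 2 merges into node 0) — and find the resistance seen between A (node 1) and B (node 0).
Reduce the network between node 1 (A) and node 0 (B) by series/parallel combination:
  Rp1 = R1 ‖ R2 (parallel, both between nodes 0 and 1) = 1/(1/30 + 1/100) = 23.08 Ω
R_th = 23.08 Ω
I_n = V_th/R_th = 7.692/23.08 = 0.3333 A, and R_n = R_th = 23.08 Ω

Final answer: I_n = 0.3333 A, R_n = 23.08 Ω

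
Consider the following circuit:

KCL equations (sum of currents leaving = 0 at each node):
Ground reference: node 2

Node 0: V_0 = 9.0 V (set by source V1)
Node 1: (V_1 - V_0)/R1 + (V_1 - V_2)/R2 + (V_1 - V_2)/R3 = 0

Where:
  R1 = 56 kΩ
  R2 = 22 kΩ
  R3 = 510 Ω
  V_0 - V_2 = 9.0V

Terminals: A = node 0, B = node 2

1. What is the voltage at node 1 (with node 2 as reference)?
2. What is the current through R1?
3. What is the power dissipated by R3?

Nodal analysis, taking node 2 as the 0 V reference.
Source V1 fixes V_0 = 9 V.
KCL at each unknown node (sum of currents leaving = 0; resistances in Ω):
  Node 1: (V_1 - 9)/56000 + (V_1 - 0)/22000 + (V_1 - 0)/510 = 0
Collecting terms: 0.002024 × V_1 = 0.0001607  =>  V_1 = 0.0794 V
Part 1:
  Read off the nodal solution: V_1 = 0.0794 V
Part 2:
  I_R1 = (V_0 - V_1)/R1 = (9 - 0.0794)/56000 = 0.0001593 A
  Magnitude: I_R1 = 0.0001593 A
Part 3:
  I_R3 = (V_1 - V_2)/R3 = (0.0794 - 0)/510 = 0.0001557 A
  P_R3 = I_R3² × R3 = (0.0001557)² × 510 = 0.00001236 W

Final answers:
1. V_1 = 0.0794 V
2. I_R1 = 0.0001593 A
3. P_R3 = 1.236e-05 W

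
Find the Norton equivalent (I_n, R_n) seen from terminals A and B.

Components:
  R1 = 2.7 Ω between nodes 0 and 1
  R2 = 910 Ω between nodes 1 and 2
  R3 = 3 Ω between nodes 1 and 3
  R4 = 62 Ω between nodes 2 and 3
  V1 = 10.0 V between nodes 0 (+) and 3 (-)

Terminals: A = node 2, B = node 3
Find the Thévenin equivalent first; then I_n = V_th/R_th and R_n = R_th.
Step 1 — V_th is the open-circuit voltage V_A - V_B (nothing connected across the terminals).
Nodal analysis, taking node 3 as the 0 V reference.
Source V1 fixes V_0 = 10 V.
KCL at each unknown node (sum of currents leaving = 0; resistances in Ω):
  Node 1: (V_1 - 10)/2.7 + (V_1 - V_2)/910 + (V_1 - 0)/3 = 0
  Node 2: (V_2 - V_1)/910 + (V_2 - 0)/62 = 0
Collecting terms (coefficients in siemens):
  0.7048·V_1 - 0.001099·V_2 = 3.704
  0.01723·V_2 - 0.001099·V_1 = 0
Determinant D = (0.7048)(0.01723) - (-0.001099)(-0.001099) = 0.01214
V_1 = [(3.704)(0.01723) - (-0.001099)(0)]/D = 5.255 V
V_2 = [(0.7048)(0) - (3.704)(-0.001099)]/D = 0.3352 V
V_th = V_2 - V_3 = 0.3352 - 0 = 0.3352 V
Step 2 — R_th: zero the source — replace V1 by a short circuit (node 3 merges into node 0) — and find the resistance seen between A (node 2) and B (node 0).
Reduce the network between node 2 (A) and node 0 (B) by series/parallel combination:
  Rp1 = R1 ‖ R3 (parallel, both between nodes 0 and 1) = 1/(1/2.7 + 1/3) = 1.421 Ω
  Rs1 = R2 + Rp1 (series, joined only at node 1) = 910 + 1.421 = 911.4 Ω
  Rp2 = R4 ‖ Rs1 (parallel, both between nodes 0 and 2) = 1/(1/62 + 1/911.4) = 58.05 Ω
R_th = 58.05 Ω
I_n = V_th/R_th = 0.3352/58.05 = 0.005775 A, and R_n = R_th = 58.05 Ω

Final answer: I_n = 0.005775 A, R_n = 58.05 Ω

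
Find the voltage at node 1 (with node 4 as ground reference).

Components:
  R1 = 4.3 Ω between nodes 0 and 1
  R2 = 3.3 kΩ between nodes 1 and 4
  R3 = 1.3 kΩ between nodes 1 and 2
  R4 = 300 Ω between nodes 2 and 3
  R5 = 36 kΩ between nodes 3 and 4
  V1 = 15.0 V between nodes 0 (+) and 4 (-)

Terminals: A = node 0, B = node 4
Nodal analysis, taking node 4 as the 0 V reference.
Source V1 fixes V_0 = 15 V.
KCL at each unknown node (sum of currents leaving = 0; resistances in Ω):
  Node 1: (V_1 - 15)/4.3 + (V_1 - 0)/3300 + (V_1 - V_2)/1300 = 0
  Node 2: (V_2 - V_1)/1300 + (V_2 - V_3)/300 = 0
  Node 3: (V_3 - V_2)/300 + (V_3 - 0)/36000 = 0
Collecting terms (coefficients in siemens):
  0.2336·V_1 - 0.0007692·V_2 = 3.488
  0.004103·V_2 - 0.0007692·V_1 - 0.003333·V_3 = 0
  0.003361·V_3 - 0.003333·V_2 = 0
Solving these 3 simultaneous equations (Gaussian elimination) gives:
  V_1 = 14.98 V, V_2 = 14.46 V, V_3 = 14.34 V
The requested potential is V_1 = 14.98 V.

Final answer: V_1 = 14.98 V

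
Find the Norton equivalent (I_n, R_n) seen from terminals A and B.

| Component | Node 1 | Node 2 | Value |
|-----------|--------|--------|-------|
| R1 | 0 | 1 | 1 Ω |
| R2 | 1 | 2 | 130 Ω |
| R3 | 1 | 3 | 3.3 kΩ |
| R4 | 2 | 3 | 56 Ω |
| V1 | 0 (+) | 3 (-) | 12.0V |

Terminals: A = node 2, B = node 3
Find the Thévenin equivalent first; then I_n = V_th/R_th and R_n = R_th.
Step 1 — V_th is the open-circuit voltage V_A - V_B (nothing connected across the terminals).
Nodal analysis, taking node 3 as the 0 V reference.
Source V1 fixes V_0 = 12 V.
KCL at each unknown node (sum of currents leaving = 0; resistances in Ω):
  Node 1: (V_1 - 12)/1 + (V_1 - V_2)/130 + (V_1 - 0)/3300 = 0
  Node 2: (V_2 - V_1)/130 + (V_2 - 0)/56 = 0
Collecting terms (coefficients in siemens):
  1.008·V_1 - 0.007692·V_2 = 12
  0.02555·V_2 - 0.007692·V_1 = 0
Determinant D = (1.008)(0.02555) - (-0.007692)(-0.007692) = 0.02569
V_1 = [(12)(0.02555) - (-0.007692)(0)]/D = 11.93 V
V_2 = [(1.008)(0) - (12)(-0.007692)]/D = 3.593 V
V_th = V_2 - V_3 = 3.593 - 0 = 3.593 V
Step 2 — R_th: zero the source — replace V1 by a short circuit (node 3 merges into node 0) — and find the resistance seen between A (node 2) and B (node 0).
Reduce the network between node 2 (A) and node 0 (B) by series/parallel combination:
  Rp1 = R1 ‖ R3 (parallel, both between nodes 0 and 1) = 1/(1/1 + 1/3300) = 0.9997 Ω
  Rs1 = R2 + Rp1 (series, joined only at node 1) = 130 + 0.9997 = 131 Ω
  Rp2 = R4 ‖ Rs1 (parallel, both between nodes 0 and 2) = 1/(1/56 + 1/131) = 39.23 Ω
R_th = 39.23 Ω
I_n = V_th/R_th = 3.593/39.23 = 0.09158 A, and R_n = R_th = 39.23 Ω

Final answer: I_n = 0.09158 A, R_n = 39.23 Ω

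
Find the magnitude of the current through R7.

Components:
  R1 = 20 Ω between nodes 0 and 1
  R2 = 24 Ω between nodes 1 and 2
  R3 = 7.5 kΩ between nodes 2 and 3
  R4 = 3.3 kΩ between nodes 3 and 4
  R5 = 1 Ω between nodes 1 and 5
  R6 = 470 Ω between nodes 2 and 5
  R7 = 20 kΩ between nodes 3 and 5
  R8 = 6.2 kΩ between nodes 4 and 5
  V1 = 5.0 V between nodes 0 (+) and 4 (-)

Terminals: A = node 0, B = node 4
Nodal analysis, taking node 4 as the 0 V reference.
Source V1 fixes V_0 = 5 V.
KCL at each unknown node (sum of currents leaving = 0; resistances in Ω):
  Node 1: (V_1 - 5)/20 + (V_1 - V_2)/24 + (V_1 - V_5)/1 = 0
  Node 2: (V_2 - V_1)/24 + (V_2 - V_3)/7500 + (V_2 - V_5)/470 = 0
  Node 3: (V_3 - V_2)/7500 + (V_3 - 0)/3300 + (V_3 - V_5)/20000 = 0
  Node 5: (V_5 - V_1)/1 + (V_5 - V_2)/470 + (V_5 - V_3)/20000 + (V_5 - 0)/6200 = 0
Collecting terms (coefficients in siemens):
  1.092·V_1 - 0.04167·V_2 - 1·V_5 = 0.25
  0.04393·V_2 - 0.04167·V_1 - 0.0001333·V_3 - 0.002128·V_5 = 0
  0.0004864·V_3 - 0.0001333·V_2 - 0.00005·V_5 = 0
  1.002·V_5 - 1·V_1 - 0.002128·V_2 - 0.00005·V_3 = 0
Solving these 4 simultaneous equations (Gaussian elimination) gives:
  V_1 = 4.973 V, V_2 = 4.963 V, V_3 = 1.872 V, V_5 = 4.972 V
I_R7 = (V_3 - V_5)/R7 = (1.872 - 4.972)/20000 = -0.000155 A
|I_R7| = 0.000155 A

Final answer: |I_R7| = 0.000155 A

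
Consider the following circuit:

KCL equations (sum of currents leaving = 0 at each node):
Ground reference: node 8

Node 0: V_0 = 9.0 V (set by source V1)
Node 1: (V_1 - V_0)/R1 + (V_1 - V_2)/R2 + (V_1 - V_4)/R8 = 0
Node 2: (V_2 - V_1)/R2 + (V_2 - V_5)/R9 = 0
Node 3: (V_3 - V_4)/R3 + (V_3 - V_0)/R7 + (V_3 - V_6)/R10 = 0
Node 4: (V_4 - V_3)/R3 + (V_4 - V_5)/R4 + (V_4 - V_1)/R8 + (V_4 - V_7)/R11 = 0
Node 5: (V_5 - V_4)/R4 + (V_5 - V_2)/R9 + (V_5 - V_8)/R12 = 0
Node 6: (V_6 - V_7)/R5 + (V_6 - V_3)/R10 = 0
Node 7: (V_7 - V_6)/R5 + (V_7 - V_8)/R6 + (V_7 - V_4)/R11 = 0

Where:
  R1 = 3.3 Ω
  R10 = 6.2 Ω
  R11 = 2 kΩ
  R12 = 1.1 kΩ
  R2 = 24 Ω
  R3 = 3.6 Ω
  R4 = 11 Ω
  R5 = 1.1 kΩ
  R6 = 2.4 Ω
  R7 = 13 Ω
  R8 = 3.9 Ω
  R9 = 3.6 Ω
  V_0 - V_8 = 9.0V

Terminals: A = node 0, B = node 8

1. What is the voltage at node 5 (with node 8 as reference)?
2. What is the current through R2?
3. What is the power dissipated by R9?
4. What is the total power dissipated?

Nodal analysis, taking node 8 as the 0 V reference.
Source V1 fixes V_0 = 9 V.
KCL at each unknown node (sum of currents leaving = 0; resistances in Ω):
  Node 1: (V_1 - 9)/3.3 + (V_1 - V_2)/24 + (V_1 - V_4)/3.9 = 0
  Node 2: (V_2 - V_1)/24 + (V_2 - V_5)/3.6 = 0
  Node 3: (V_3 - V_4)/3.6 + (V_3 - 9)/13 + (V_3 - V_6)/6.2 = 0
  Node 4: (V_4 - V_3)/3.6 + (V_4 - V_5)/11 + (V_4 - V_1)/3.9 + (V_4 - V_7)/2000 = 0
  Node 5: (V_5 - V_4)/11 + (V_5 - V_2)/3.6 + (V_5 - 0)/1100 = 0
  Node 6: (V_6 - V_7)/1100 + (V_6 - V_3)/6.2 = 0
  Node 7: (V_7 - V_6)/1100 + (V_7 - 0)/2.4 + (V_7 - V_4)/2000 = 0
Collecting terms (coefficients in siemens):
  0.6011·V_1 - 0.04167·V_2 - 0.2564·V_4 = 2.727
  0.3194·V_2 - 0.04167·V_1 - 0.2778·V_5 = 0
  0.516·V_3 - 0.2778·V_4 - 0.1613·V_6 = 0.6923
  0.6256·V_4 - 0.2564·V_1 - 0.2778·V_3 - 0.09091·V_5 - 0.0005·V_7 = 0
  0.3696·V_5 - 0.2778·V_2 - 0.09091·V_4 = 0
  0.1622·V_6 - 0.1613·V_3 - 0.0009091·V_7 = 0
  0.4181·V_7 - 0.0005·V_4 - 0.0009091·V_6 = 0
Solving these 7 simultaneous equations (Gaussian elimination) gives:
  V_1 = 8.955 V, V_2 = 8.875 V, V_3 = 8.911 V, V_4 = 8.915 V
  V_5 = 8.863 V, V_6 = 8.861 V, V_7 = 0.02993 V
Part 1:
  Read off the nodal solution: V_5 = 8.863 V
Part 2:
  I_R2 = (V_1 - V_2)/R2 = (8.955 - 8.875)/24 = 0.003338 A
  Magnitude: I_R2 = 0.003338 A
Part 3:
  I_R9 = (V_2 - V_5)/R9 = (8.875 - 8.863)/3.6 = 0.003338 A
  P_R9 = I_R9² × R9 = (0.003338)² × 3.6 = 0.00004011 W
Part 4:
  Power in each resistor, P = (ΔV)²/R:
    P_R1 = (9 - 8.955)²/3.3 = 0.0006149 W
    P_R2 = (8.955 - 8.875)²/24 = 0.0002674 W
    P_R3 = (8.911 - 8.915)²/3.6 = 0.000004767 W
    P_R4 = (8.915 - 8.863)²/11 = 0.000245 W
    P_R5 = (8.861 - 0.02993)²/1100 = 0.0709 W
    P_R6 = (0.02993 - 0)²/2.4 = 0.0003732 W
    P_R7 = (9 - 8.911)²/13 = 0.0006149 W
    P_R8 = (8.955 - 8.915)²/3.9 = 0.0004147 W
    P_R9 = (8.875 - 8.863)²/3.6 = 0.00004011 W
    P_R10 = (8.911 - 8.861)²/6.2 = 0.0003996 W
    P_R11 = (8.915 - 0.02993)²/2000 = 0.03947 W
    P_R12 = (8.863 - 0)²/1100 = 0.07141 W
  P_total = P_R1 + P_R2 + P_R3 + P_R4 + P_R5 + P_R6 + P_R7 + P_R8 + P_R9 + P_R10 + P_R11 + P_R12 = 0.1847 W

Final answers:
1. V_5 = 8.863 V
2. I_R2 = 0.003338 A
3. P_R9 = 4.011e-05 W
4. P_total = 0.1847 W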